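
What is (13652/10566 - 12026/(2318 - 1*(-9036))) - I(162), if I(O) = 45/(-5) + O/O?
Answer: 35273893/4284513 ≈ 8.2329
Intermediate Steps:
I(O) = -8 (I(O) = 45*(-1/5) + 1 = -9 + 1 = -8)
(13652/10566 - 12026/(2318 - 1*(-9036))) - I(162) = (13652/10566 - 12026/(2318 - 1*(-9036))) - 1*(-8) = (13652*(1/10566) - 12026/(2318 + 9036)) + 8 = (6826/5283 - 12026/11354) + 8 = (6826/5283 - 12026*1/11354) + 8 = (6826/5283 - 859/811) + 8 = 997789/4284513 + 8 = 35273893/4284513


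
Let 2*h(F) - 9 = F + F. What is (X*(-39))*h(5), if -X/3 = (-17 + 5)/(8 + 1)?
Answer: -1482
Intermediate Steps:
h(F) = 9/2 + F (h(F) = 9/2 + (F + F)/2 = 9/2 + (2*F)/2 = 9/2 + F)
X = 4 (X = -3*(-17 + 5)/(8 + 1) = -(-36)/9 = -3*(-4/3) = 4)
(X*(-39))*h(5) = (4*(-39))*(9/2 + 5) = -156*19/2 = -1482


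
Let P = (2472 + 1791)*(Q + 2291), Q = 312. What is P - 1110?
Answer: 11095479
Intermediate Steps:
P = 11096589 (P = (2472 + 1791)*(312 + 2291) = 4263*2603 = 11096589)
P - 1110 = 11096589 - 1110 = 11095479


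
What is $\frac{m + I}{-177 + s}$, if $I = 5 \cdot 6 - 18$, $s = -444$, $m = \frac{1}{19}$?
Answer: $- \frac{229}{11799} \approx -0.019408$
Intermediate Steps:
$m = \frac{1}{19} \approx 0.052632$
$I = 12$ ($I = 30 - 18 = 12$)
$\frac{m + I}{-177 + s} = \frac{\frac{1}{19} + 12}{-177 - 444} = \frac{229}{19 \left(-621\right)} = \frac{229}{19} \left(- \frac{1}{621}\right) = - \frac{229}{11799}$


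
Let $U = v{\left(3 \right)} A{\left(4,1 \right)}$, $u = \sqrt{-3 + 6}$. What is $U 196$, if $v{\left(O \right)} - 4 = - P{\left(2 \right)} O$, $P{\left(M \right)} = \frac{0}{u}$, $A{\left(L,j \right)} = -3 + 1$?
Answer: $-1568$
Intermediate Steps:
$u = \sqrt{3} \approx 1.732$
$A{\left(L,j \right)} = -2$
$P{\left(M \right)} = 0$ ($P{\left(M \right)} = \frac{0}{\sqrt{3}} = 0 \frac{\sqrt{3}}{3} = 0$)
$v{\left(O \right)} = 4$ ($v{\left(O \right)} = 4 + \left(-1\right) 0 O = 4 + 0 O = 4 + 0 = 4$)
$U = -8$ ($U = 4 \left(-2\right) = -8$)
$U 196 = \left(-8\right) 196 = -1568$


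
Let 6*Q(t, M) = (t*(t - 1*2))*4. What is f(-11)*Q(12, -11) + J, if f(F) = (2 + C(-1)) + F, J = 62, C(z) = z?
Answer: -738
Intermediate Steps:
Q(t, M) = 2*t*(-2 + t)/3 (Q(t, M) = ((t*(t - 1*2))*4)/6 = ((t*(t - 2))*4)/6 = ((t*(-2 + t))*4)/6 = (4*t*(-2 + t))/6 = 2*t*(-2 + t)/3)
f(F) = 1 + F (f(F) = (2 - 1) + F = 1 + F)
f(-11)*Q(12, -11) + J = (1 - 11)*((2/3)*12*(-2 + 12)) + 62 = -20*12*10/3 + 62 = -10*80 + 62 = -800 + 62 = -738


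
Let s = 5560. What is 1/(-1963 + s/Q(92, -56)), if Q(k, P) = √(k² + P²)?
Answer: -56927/111670417 - 278*√29/111670417 ≈ -0.00052318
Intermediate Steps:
Q(k, P) = √(P² + k²)
1/(-1963 + s/Q(92, -56)) = 1/(-1963 + 5560/(√((-56)² + 92²))) = 1/(-1963 + 5560/(√(3136 + 8464))) = 1/(-1963 + 5560/(√11600)) = 1/(-1963 + 5560/((20*√29))) = 1/(-1963 + 5560*(√29/580)) = 1/(-1963 + 278*√29/29)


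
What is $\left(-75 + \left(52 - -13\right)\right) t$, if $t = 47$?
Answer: $-470$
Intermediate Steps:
$\left(-75 + \left(52 - -13\right)\right) t = \left(-75 + \left(52 - -13\right)\right) 47 = \left(-75 + \left(52 + 13\right)\right) 47 = \left(-75 + 65\right) 47 = \left(-10\right) 47 = -470$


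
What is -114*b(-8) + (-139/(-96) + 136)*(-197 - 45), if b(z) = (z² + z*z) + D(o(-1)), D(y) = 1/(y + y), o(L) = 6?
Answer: -2297467/48 ≈ -47864.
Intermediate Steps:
D(y) = 1/(2*y)
b(z) = 1/12 + 2*z² (b(z) = (z² + z*z) + (½)/6 = (z² + z²) + (½)*(⅙) = 2*z² + 1/12 = 1/12 + 2*z²)
-114*b(-8) + (-139/(-96) + 136)*(-197 - 45) = -114*(1/12 + 2*(-8)²) + (-139/(-96) + 136)*(-197 - 45) = -114*(1/12 + 2*64) + (-139*(-1/96) + 136)*(-242) = -114*(1/12 + 128) + (139/96 + 136)*(-242) = -114*1537/12 + (13195/96)*(-242) = -29203/2 - 1596595/48 = -2297467/48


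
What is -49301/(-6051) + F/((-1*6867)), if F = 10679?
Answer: 91310446/13850739 ≈ 6.5925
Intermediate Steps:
-49301/(-6051) + F/((-1*6867)) = -49301/(-6051) + 10679/((-1*6867)) = -49301*(-1/6051) + 10679/(-6867) = 49301/6051 + 10679*(-1/6867) = 49301/6051 - 10679/6867 = 91310446/13850739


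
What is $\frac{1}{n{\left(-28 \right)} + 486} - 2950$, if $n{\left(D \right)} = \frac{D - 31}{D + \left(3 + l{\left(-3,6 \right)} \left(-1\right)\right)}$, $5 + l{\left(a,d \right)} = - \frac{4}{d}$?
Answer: $- \frac{83676692}{28365} \approx -2950.0$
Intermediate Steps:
$l{\left(a,d \right)} = -5 - \frac{4}{d}$
$n{\left(D \right)} = \frac{-31 + D}{\frac{26}{3} + D}$ ($n{\left(D \right)} = \frac{D - 31}{D + \left(3 + \left(-5 - \frac{4}{6}\right) \left(-1\right)\right)} = \frac{-31 + D}{D + \left(3 + \left(-5 - \frac{2}{3}\right) \left(-1\right)\right)} = \frac{-31 + D}{D + \left(3 - - \frac{17}{3}\right)} = \frac{-31 + D}{D + \left(3 + \frac{17}{3}\right)} = \frac{-31 + D}{D + \frac{26}{3}} = \frac{-31 + D}{\frac{26}{3} + D}$)
$\frac{1}{n{\left(-28 \right)} + 486} - 2950 = \frac{1}{\frac{3 \left(-31 - 28\right)}{26 + 3 \left(-28\right)} + 486} - 2950 = \frac{1}{3 \frac{1}{26 - 84} \left(-59\right) + 486} - 2950 = \frac{1}{3 \frac{1}{-58} \left(-59\right) + 486} - 2950 = \frac{1}{3 \left(- \frac{1}{58}\right) \left(-59\right) + 486} - 2950 = \frac{1}{\frac{177}{58} + 486} - 2950 = \frac{1}{\frac{28365}{58}} - 2950 = \frac{58}{28365} - 2950 = - \frac{83676692}{28365}$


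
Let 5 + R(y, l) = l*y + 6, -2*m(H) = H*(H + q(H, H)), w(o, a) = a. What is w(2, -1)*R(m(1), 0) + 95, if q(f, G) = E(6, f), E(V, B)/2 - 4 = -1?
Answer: 94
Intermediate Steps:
E(V, B) = 6 (E(V, B) = 8 + 2*(-1) = 8 - 2 = 6)
q(f, G) = 6
m(H) = -H*(6 + H)/2 (m(H) = -H*(H + 6)/2 = -H*(6 + H)/2)
R(y, l) = 1 + l*y (R(y, l) = -5 + (l*y + 6) = -5 + (6 + l*y) = 1 + l*y)
w(2, -1)*R(m(1), 0) + 95 = -(1 + 0*(-1/2*1*(6 + 1))) + 95 = -(1 + 0*(-1/2*1*7)) + 95 = -(1 + 0*(-7/2)) + 95 = -(1 + 0) + 95 = -1*1 + 95 = -1 + 95 = 94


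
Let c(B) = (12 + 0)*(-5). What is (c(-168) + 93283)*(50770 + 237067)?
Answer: 26833028651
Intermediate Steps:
c(B) = -60 (c(B) = 12*(-5) = -60)
(c(-168) + 93283)*(50770 + 237067) = (-60 + 93283)*(50770 + 237067) = 93223*287837 = 26833028651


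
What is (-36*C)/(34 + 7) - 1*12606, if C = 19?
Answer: -517530/41 ≈ -12623.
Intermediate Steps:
(-36*C)/(34 + 7) - 1*12606 = (-36*19)/(34 + 7) - 1*12606 = -684/41 - 12606 = -517530/41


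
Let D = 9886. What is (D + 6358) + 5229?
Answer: 21473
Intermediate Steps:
(D + 6358) + 5229 = (9886 + 6358) + 5229 = 16244 + 5229 = 21473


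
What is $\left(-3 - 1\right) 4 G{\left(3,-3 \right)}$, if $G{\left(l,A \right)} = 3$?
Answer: $-48$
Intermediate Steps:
$\left(-3 - 1\right) 4 G{\left(3,-3 \right)} = \left(-3 - 1\right) 4 \cdot 3 = \left(-4\right) 4 \cdot 3 = \left(-16\right) 3 = -48$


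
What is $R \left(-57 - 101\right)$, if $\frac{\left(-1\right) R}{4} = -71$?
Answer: $-44872$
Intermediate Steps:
$R = 284$ ($R = \left(-4\right) \left(-71\right) = 284$)
$R \left(-57 - 101\right) = 284 \left(-57 - 101\right) = 284 \left(-158\right) = -44872$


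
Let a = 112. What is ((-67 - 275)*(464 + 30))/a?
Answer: -42237/28 ≈ -1508.5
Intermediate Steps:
((-67 - 275)*(464 + 30))/a = ((-67 - 275)*(464 + 30))/112 = -342*494*(1/112) = -168948*1/112 = -42237/28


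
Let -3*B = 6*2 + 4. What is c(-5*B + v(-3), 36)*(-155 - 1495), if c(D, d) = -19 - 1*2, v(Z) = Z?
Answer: 34650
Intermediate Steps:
B = -16/3 (B = -(6*2 + 4)/3 = -(12 + 4)/3 = -⅓*16 = -16/3 ≈ -5.3333)
c(D, d) = -21 (c(D, d) = -19 - 2 = -21)
c(-5*B + v(-3), 36)*(-155 - 1495) = -21*(-155 - 1495) = -21*(-1650) = 34650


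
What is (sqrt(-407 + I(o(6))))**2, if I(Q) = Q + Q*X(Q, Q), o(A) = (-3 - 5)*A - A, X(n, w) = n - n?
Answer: -461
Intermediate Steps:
X(n, w) = 0
o(A) = -9*A (o(A) = -8*A - A = -9*A)
I(Q) = Q (I(Q) = Q + Q*0 = Q + 0 = Q)
(sqrt(-407 + I(o(6))))**2 = (sqrt(-407 - 9*6))**2 = (sqrt(-407 - 54))**2 = (sqrt(-461))**2 = (I*sqrt(461))**2 = -461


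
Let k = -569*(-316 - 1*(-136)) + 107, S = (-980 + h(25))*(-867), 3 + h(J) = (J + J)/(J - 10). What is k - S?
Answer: -746844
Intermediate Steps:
h(J) = -3 + 2*J/(-10 + J) (h(J) = -3 + (J + J)/(J - 10) = -3 + (2*J)/(-10 + J) = -3 + 2*J/(-10 + J))
S = 849371 (S = (-980 + (30 - 1*25)/(-10 + 25))*(-867) = (-980 + (30 - 25)/15)*(-867) = (-980 + (1/15)*5)*(-867) = (-980 + ⅓)*(-867) = -2939/3*(-867) = 849371)
k = 102527 (k = -569*(-316 + 136) + 107 = -569*(-180) + 107 = 102420 + 107 = 102527)
k - S = 102527 - 1*849371 = 102527 - 849371 = -746844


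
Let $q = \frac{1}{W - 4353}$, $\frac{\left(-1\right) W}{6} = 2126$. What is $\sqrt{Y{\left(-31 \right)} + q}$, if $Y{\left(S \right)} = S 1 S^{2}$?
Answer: $\frac{2 i \sqrt{242232178055}}{5703} \approx 172.6 i$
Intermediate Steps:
$W = -12756$ ($W = \left(-6\right) 2126 = -12756$)
$q = - \frac{1}{17109}$ ($q = \frac{1}{-12756 - 4353} = \frac{1}{-17109} = - \frac{1}{17109} \approx -5.8449 \cdot 10^{-5}$)
$Y{\left(S \right)} = S^{3}$ ($Y{\left(S \right)} = S S^{2} = S^{3}$)
$\sqrt{Y{\left(-31 \right)} + q} = \sqrt{\left(-31\right)^{3} - \frac{1}{17109}} = \sqrt{-29791 - \frac{1}{17109}} = \sqrt{- \frac{509694220}{17109}} = \frac{2 i \sqrt{242232178055}}{5703}$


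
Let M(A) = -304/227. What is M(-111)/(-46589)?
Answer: 304/10575703 ≈ 2.8745e-5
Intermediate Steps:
M(A) = -304/227 (M(A) = -304*1/227 = -304/227)
M(-111)/(-46589) = -304/227/(-46589) = -304/227*(-1/46589) = 304/10575703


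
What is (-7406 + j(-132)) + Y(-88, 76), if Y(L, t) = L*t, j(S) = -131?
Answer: -14225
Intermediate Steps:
(-7406 + j(-132)) + Y(-88, 76) = (-7406 - 131) - 88*76 = -7537 - 6688 = -14225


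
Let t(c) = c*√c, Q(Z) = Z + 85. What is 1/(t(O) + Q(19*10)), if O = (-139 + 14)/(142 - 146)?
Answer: 704/115475 - 8*√5/4619 ≈ 0.0022237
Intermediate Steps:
Q(Z) = 85 + Z
O = 125/4 (O = -125/(-4) = -125*(-¼) = 125/4 ≈ 31.250)
t(c) = c^(3/2)
1/(t(O) + Q(19*10)) = 1/((125/4)^(3/2) + (85 + 19*10)) = 1/(625*√5/8 + (85 + 190)) = 1/(625*√5/8 + 275) = 1/(275 + 625*√5/8)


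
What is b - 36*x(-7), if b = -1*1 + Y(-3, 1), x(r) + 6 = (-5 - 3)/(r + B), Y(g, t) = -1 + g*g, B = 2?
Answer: 827/5 ≈ 165.40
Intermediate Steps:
Y(g, t) = -1 + g²
x(r) = -6 - 8/(2 + r) (x(r) = -6 + (-5 - 3)/(r + 2) = -6 - 8/(2 + r))
b = 7 (b = -1*1 + (-1 + (-3)²) = -1 + (-1 + 9) = -1 + 8 = 7)
b - 36*x(-7) = 7 - 72*(-10 - 3*(-7))/(2 - 7) = 7 - 72*(-10 + 21)/(-5) = 7 - 72*(-1)*11/5 = 7 - 36*(-22/5) = 7 + 792/5 = 827/5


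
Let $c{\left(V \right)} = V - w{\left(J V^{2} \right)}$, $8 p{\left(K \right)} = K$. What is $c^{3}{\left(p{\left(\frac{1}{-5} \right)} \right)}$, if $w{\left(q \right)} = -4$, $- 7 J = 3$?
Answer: $\frac{4019679}{64000} \approx 62.807$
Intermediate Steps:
$J = - \frac{3}{7}$ ($J = \left(- \frac{1}{7}\right) 3 = - \frac{3}{7} \approx -0.42857$)
$p{\left(K \right)} = \frac{K}{8}$
$c{\left(V \right)} = 4 + V$ ($c{\left(V \right)} = V - -4 = V + 4 = 4 + V$)
$c^{3}{\left(p{\left(\frac{1}{-5} \right)} \right)} = \left(4 + \frac{1}{8 \left(-5\right)}\right)^{3} = \left(4 + \frac{1}{8} \left(- \frac{1}{5}\right)\right)^{3} = \left(4 - \frac{1}{40}\right)^{3} = \left(\frac{159}{40}\right)^{3} = \frac{4019679}{64000}$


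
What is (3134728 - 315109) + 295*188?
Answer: 2875079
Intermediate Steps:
(3134728 - 315109) + 295*188 = 2819619 + 55460 = 2875079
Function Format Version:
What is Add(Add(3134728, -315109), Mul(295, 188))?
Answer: 2875079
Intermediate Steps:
Add(Add(3134728, -315109), Mul(295, 188)) = Add(2819619, 55460) = 2875079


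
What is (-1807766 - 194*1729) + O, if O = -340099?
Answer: -2483291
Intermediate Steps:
(-1807766 - 194*1729) + O = (-1807766 - 194*1729) - 340099 = (-1807766 - 335426) - 340099 = -2143192 - 340099 = -2483291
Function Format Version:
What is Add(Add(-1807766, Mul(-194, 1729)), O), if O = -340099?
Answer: -2483291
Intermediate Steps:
Add(Add(-1807766, Mul(-194, 1729)), O) = Add(Add(-1807766, Mul(-194, 1729)), -340099) = Add(Add(-1807766, -335426), -340099) = Add(-2143192, -340099) = -2483291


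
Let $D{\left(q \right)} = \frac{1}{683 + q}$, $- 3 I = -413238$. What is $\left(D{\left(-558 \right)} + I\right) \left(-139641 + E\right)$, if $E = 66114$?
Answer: $- \frac{1266006341277}{125} \approx -1.0128 \cdot 10^{10}$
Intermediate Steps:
$I = 137746$ ($I = \left(- \frac{1}{3}\right) \left(-413238\right) = 137746$)
$\left(D{\left(-558 \right)} + I\right) \left(-139641 + E\right) = \left(\frac{1}{683 - 558} + 137746\right) \left(-139641 + 66114\right) = \left(\frac{1}{125} + 137746\right) \left(-73527\right) = \frac{17218251}{125} \left(-73527\right) = - \frac{1266006341277}{125}$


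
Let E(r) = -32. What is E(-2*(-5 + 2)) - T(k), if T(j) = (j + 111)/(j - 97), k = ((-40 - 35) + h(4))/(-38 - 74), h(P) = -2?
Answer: -47525/1541 ≈ -30.840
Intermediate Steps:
k = 11/16 (k = ((-40 - 35) - 2)/(-38 - 74) = (-75 - 2)/(-112) = -77*(-1/112) = 11/16 ≈ 0.68750)
T(j) = (111 + j)/(-97 + j)
E(-2*(-5 + 2)) - T(k) = -32 - (111 + 11/16)/(-97 + 11/16) = -32 - 1787/((-1541/16)*16) = -32 - (-16)*1787/(1541*16) = -32 - 1*(-1787/1541) = -32 + 1787/1541 = -47525/1541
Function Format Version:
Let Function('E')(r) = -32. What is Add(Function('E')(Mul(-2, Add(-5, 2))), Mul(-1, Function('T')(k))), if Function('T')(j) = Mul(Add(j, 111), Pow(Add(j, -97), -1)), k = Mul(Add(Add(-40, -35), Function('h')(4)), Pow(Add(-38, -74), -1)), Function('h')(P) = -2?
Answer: Rational(-47525, 1541) ≈ -30.840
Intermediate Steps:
k = Rational(11, 16) (k = Mul(Add(Add(-40, -35), -2), Pow(Add(-38, -74), -1)) = Mul(Add(-75, -2), Pow(-112, -1)) = Mul(-77, Rational(-1, 112)) = Rational(11, 16) ≈ 0.68750)
Function('T')(j) = Mul(Pow(Add(-97, j), -1), Add(111, j)) (Function('T')(j) = Mul(Add(111, j), Pow(Add(-97, j), -1)) = Mul(Pow(Add(-97, j), -1), Add(111, j)))
Add(Function('E')(Mul(-2, Add(-5, 2))), Mul(-1, Function('T')(k))) = Add(-32, Mul(-1, Mul(Pow(Add(-97, Rational(11, 16)), -1), Add(111, Rational(11, 16))))) = Add(-32, Mul(-1, Mul(Pow(Rational(-1541, 16), -1), Rational(1787, 16)))) = Add(-32, Mul(-1, Mul(Rational(-16, 1541), Rational(1787, 16)))) = Add(-32, Mul(-1, Rational(-1787, 1541))) = Add(-32, Rational(1787, 1541)) = Rational(-47525, 1541)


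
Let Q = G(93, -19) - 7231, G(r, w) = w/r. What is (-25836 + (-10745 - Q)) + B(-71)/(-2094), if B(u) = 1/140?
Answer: -88909923117/3029320 ≈ -29350.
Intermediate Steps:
B(u) = 1/140
Q = -672502/93 (Q = -19/93 - 7231 = -672502/93 ≈ -7231.2)
(-25836 + (-10745 - Q)) + B(-71)/(-2094) = (-25836 + (-10745 - 1*(-672502/93))) + (1/140)/(-2094) = (-25836 + (-10745 + 672502/93)) + (1/140)*(-1/2094) = (-25836 - 326783/93) - 1/293160 = -2729531/93 - 1/293160 = -88909923117/3029320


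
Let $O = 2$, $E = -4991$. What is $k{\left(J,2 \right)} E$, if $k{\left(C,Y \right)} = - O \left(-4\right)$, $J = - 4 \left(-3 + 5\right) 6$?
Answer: $-39928$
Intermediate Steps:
$J = -48$ ($J = \left(-4\right) 2 \cdot 6 = \left(-8\right) 6 = -48$)
$k{\left(C,Y \right)} = 8$ ($k{\left(C,Y \right)} = \left(-1\right) 2 \left(-4\right) = \left(-2\right) \left(-4\right) = 8$)
$k{\left(J,2 \right)} E = 8 \left(-4991\right) = -39928$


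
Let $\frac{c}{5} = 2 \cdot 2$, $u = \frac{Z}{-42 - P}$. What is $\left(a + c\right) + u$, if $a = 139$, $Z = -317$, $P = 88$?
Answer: $\frac{20987}{130} \approx 161.44$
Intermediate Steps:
$u = \frac{317}{130}$ ($u = - \frac{317}{-42 - 88} = - \frac{317}{-130} = \left(-317\right) \left(- \frac{1}{130}\right) = \frac{317}{130} \approx 2.4385$)
$c = 20$ ($c = 5 \cdot 2 \cdot 2 = 5 \cdot 4 = 20$)
$\left(a + c\right) + u = \left(139 + 20\right) + \frac{317}{130} = 159 + \frac{317}{130} = \frac{20987}{130}$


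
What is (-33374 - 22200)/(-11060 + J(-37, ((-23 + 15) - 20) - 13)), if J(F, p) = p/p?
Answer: 55574/11059 ≈ 5.0252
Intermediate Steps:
J(F, p) = 1
(-33374 - 22200)/(-11060 + J(-37, ((-23 + 15) - 20) - 13)) = (-33374 - 22200)/(-11060 + 1) = -55574/(-11059) = -55574*(-1/11059) = 55574/11059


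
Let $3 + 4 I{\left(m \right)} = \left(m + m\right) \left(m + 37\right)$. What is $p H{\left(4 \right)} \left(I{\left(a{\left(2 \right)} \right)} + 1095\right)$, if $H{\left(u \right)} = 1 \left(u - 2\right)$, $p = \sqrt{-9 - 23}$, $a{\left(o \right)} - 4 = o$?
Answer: $9786 i \sqrt{2} \approx 13840.0 i$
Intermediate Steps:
$a{\left(o \right)} = 4 + o$
$p = 4 i \sqrt{2}$ ($p = \sqrt{-32} = 4 i \sqrt{2} \approx 5.6569 i$)
$I{\left(m \right)} = - \frac{3}{4} + \frac{m \left(37 + m\right)}{2}$ ($I{\left(m \right)} = - \frac{3}{4} + \frac{\left(m + m\right) \left(m + 37\right)}{4} = - \frac{3}{4} + \frac{2 m \left(37 + m\right)}{4} = - \frac{3}{4} + \frac{m \left(37 + m\right)}{2}$)
$H{\left(u \right)} = -2 + u$ ($H{\left(u \right)} = 1 \left(-2 + u\right) = -2 + u$)
$p H{\left(4 \right)} \left(I{\left(a{\left(2 \right)} \right)} + 1095\right) = 4 i \sqrt{2} \left(-2 + 4\right) \left(\left(- \frac{3}{4} + \frac{\left(4 + 2\right)^{2}}{2} + \frac{37 \left(4 + 2\right)}{2}\right) + 1095\right) = 4 i \sqrt{2} \cdot 2 \left(\left(- \frac{3}{4} + \frac{6^{2}}{2} + \frac{37}{2} \cdot 6\right) + 1095\right) = 8 i \sqrt{2} \left(\left(- \frac{3}{4} + \frac{1}{2} \cdot 36 + 111\right) + 1095\right) = 8 i \sqrt{2} \left(\left(- \frac{3}{4} + 18 + 111\right) + 1095\right) = 8 i \sqrt{2} \left(\frac{513}{4} + 1095\right) = 8 i \sqrt{2} \cdot \frac{4893}{4} = 9786 i \sqrt{2}$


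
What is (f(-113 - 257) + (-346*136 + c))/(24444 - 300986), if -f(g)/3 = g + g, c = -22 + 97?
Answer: 44761/276542 ≈ 0.16186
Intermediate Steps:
c = 75
f(g) = -6*g (f(g) = -3*(g + g) = -6*g)
(f(-113 - 257) + (-346*136 + c))/(24444 - 300986) = (-6*(-113 - 257) + (-346*136 + 75))/(24444 - 300986) = (-6*(-370) + (-47056 + 75))/(-276542) = (2220 - 46981)*(-1/276542) = -44761*(-1/276542) = 44761/276542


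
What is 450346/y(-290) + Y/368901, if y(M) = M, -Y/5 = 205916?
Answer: -83215833973/53490645 ≈ -1555.7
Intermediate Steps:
Y = -1029580 (Y = -5*205916 = -1029580)
450346/y(-290) + Y/368901 = 450346/(-290) - 1029580/368901 = 450346*(-1/290) - 1029580*1/368901 = -225173/145 - 1029580/368901 = -83215833973/53490645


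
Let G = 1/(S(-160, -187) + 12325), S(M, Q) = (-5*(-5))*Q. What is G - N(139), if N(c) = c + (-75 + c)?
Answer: -1552949/7650 ≈ -203.00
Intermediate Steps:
S(M, Q) = 25*Q
G = 1/7650 (G = 1/(25*(-187) + 12325) = 1/(-4675 + 12325) = 1/7650 ≈ 0.00013072)
N(c) = -75 + 2*c
G - N(139) = 1/7650 - (-75 + 2*139) = 1/7650 - (-75 + 278) = 1/7650 - 1*203 = 1/7650 - 203 = -1552949/7650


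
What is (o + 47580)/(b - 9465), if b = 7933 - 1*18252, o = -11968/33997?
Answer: -404391323/168149162 ≈ -2.4050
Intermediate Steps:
o = -11968/33997 (o = -11968*1/33997 = -11968/33997 ≈ -0.35203)
b = -10319 (b = 7933 - 18252 = -10319)
(o + 47580)/(b - 9465) = (-11968/33997 + 47580)/(-10319 - 9465) = (1617565292/33997)/(-19784) = (1617565292/33997)*(-1/19784) = -404391323/168149162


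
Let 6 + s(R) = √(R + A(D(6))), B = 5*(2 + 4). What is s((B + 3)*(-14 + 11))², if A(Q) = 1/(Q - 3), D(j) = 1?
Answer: (12 - I*√398)²/4 ≈ -63.5 - 119.7*I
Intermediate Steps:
B = 30 (B = 5*6 = 30)
A(Q) = 1/(-3 + Q)
s(R) = -6 + √(-½ + R) (s(R) = -6 + √(R + 1/(-3 + 1)) = -6 + √(R + 1/(-2)) = -6 + √(R - ½) = -6 + √(-½ + R))
s((B + 3)*(-14 + 11))² = (-6 + √(-2 + 4*((30 + 3)*(-14 + 11)))/2)² = (-6 + √(-2 + 4*(33*(-3)))/2)² = (-6 + √(-2 + 4*(-99))/2)² = (-6 + √(-2 - 396)/2)² = (-6 + √(-398)/2)² = (-6 + (I*√398)/2)² = (-6 + I*√398/2)²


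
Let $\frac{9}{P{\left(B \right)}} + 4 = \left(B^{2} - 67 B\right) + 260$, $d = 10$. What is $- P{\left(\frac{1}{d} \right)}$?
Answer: $- \frac{900}{24931} \approx -0.0361$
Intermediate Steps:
$P{\left(B \right)} = \frac{9}{256 + B^{2} - 67 B}$ ($P{\left(B \right)} = \frac{9}{-4 + \left(\left(B^{2} - 67 B\right) + 260\right)} = \frac{9}{-4 + \left(260 + B^{2} - 67 B\right)} = \frac{9}{256 + B^{2} - 67 B}$)
$- P{\left(\frac{1}{d} \right)} = - \frac{9}{256 + \left(\frac{1}{10}\right)^{2} - \frac{67}{10}} = - \frac{9}{256 + \frac{1}{100} - \frac{67}{10}} = - \frac{9}{\frac{24931}{100}} = - \frac{9 \cdot 100}{24931} = \left(-1\right) \frac{900}{24931} = - \frac{900}{24931}$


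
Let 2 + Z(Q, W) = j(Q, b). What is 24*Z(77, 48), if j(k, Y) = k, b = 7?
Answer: 1800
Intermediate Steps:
Z(Q, W) = -2 + Q
24*Z(77, 48) = 24*(-2 + 77) = 24*75 = 1800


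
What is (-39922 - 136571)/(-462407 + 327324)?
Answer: 176493/135083 ≈ 1.3066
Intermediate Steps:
(-39922 - 136571)/(-462407 + 327324) = -176493/(-135083) = -176493*(-1/135083) = 176493/135083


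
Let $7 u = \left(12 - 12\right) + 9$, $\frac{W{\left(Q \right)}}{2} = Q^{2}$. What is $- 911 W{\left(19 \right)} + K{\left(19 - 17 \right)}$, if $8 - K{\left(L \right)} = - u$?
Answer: $- \frac{4604129}{7} \approx -6.5773 \cdot 10^{5}$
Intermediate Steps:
$W{\left(Q \right)} = 2 Q^{2}$
$u = \frac{9}{7}$ ($u = \frac{\left(12 - 12\right) + 9}{7} = \frac{0 + 9}{7} = \frac{1}{7} \cdot 9 = \frac{9}{7} \approx 1.2857$)
$K{\left(L \right)} = \frac{65}{7}$ ($K{\left(L \right)} = 8 - \left(-1\right) \frac{9}{7} = 8 - - \frac{9}{7} = 8 + \frac{9}{7} = \frac{65}{7}$)
$- 911 W{\left(19 \right)} + K{\left(19 - 17 \right)} = - 911 \cdot 2 \cdot 19^{2} + \frac{65}{7} = - 911 \cdot 2 \cdot 361 + \frac{65}{7} = \left(-911\right) 722 + \frac{65}{7} = -657742 + \frac{65}{7} = - \frac{4604129}{7}$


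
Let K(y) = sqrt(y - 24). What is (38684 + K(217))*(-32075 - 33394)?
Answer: -2532602796 - 65469*sqrt(193) ≈ -2.5335e+9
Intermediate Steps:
K(y) = sqrt(-24 + y)
(38684 + K(217))*(-32075 - 33394) = (38684 + sqrt(-24 + 217))*(-32075 - 33394) = (38684 + sqrt(193))*(-65469) = -2532602796 - 65469*sqrt(193)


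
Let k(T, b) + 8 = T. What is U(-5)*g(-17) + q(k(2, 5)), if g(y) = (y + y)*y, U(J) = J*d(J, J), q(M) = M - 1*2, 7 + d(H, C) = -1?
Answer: 23112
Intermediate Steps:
d(H, C) = -8 (d(H, C) = -7 - 1 = -8)
k(T, b) = -8 + T
q(M) = -2 + M (q(M) = M - 2 = -2 + M)
U(J) = -8*J (U(J) = J*(-8) = -8*J)
g(y) = 2*y**2 (g(y) = (2*y)*y = 2*y**2)
U(-5)*g(-17) + q(k(2, 5)) = (-8*(-5))*(2*(-17)**2) + (-2 + (-8 + 2)) = 40*(2*289) + (-2 - 6) = 40*578 - 8 = 23120 - 8 = 23112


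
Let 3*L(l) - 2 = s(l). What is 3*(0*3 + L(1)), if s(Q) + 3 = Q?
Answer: 0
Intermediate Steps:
s(Q) = -3 + Q
L(l) = -1/3 + l/3 (L(l) = 2/3 + (-3 + l)/3 = 2/3 + (-1 + l/3) = -1/3 + l/3)
3*(0*3 + L(1)) = 3*(0*3 + (-1/3 + (1/3)*1)) = 3*(0 + (-1/3 + 1/3)) = 3*(0 + 0) = 3*0 = 0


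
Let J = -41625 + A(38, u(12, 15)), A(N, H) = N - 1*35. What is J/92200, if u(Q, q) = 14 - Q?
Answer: -20811/46100 ≈ -0.45143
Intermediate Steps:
A(N, H) = -35 + N (A(N, H) = N - 35 = -35 + N)
J = -41622 (J = -41625 + (-35 + 38) = -41625 + 3 = -41622)
J/92200 = -41622/92200 = -41622*1/92200 = -20811/46100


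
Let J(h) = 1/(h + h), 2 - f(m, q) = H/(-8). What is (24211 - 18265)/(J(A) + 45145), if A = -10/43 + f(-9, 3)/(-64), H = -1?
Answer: 34278690/260249917 ≈ 0.13171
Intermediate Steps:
f(m, q) = 15/8 (f(m, q) = 2 - (-1)/(-8) = 2 - (-1)*(-1)/8 = 2 - 1*1/8 = 2 - 1/8 = 15/8)
A = -5765/22016 (A = -10/43 + (15/8)/(-64) = -10*1/43 + (15/8)*(-1/64) = -10/43 - 15/512 = -5765/22016 ≈ -0.26186)
J(h) = 1/(2*h)
(24211 - 18265)/(J(A) + 45145) = (24211 - 18265)/(1/(2*(-5765/22016)) + 45145) = 5946/((1/2)*(-22016/5765) + 45145) = 5946/(-11008/5765 + 45145) = 5946/(260249917/5765) = 5946*(5765/260249917) = 34278690/260249917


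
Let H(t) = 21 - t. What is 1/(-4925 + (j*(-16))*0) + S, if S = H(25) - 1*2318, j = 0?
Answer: -11435851/4925 ≈ -2322.0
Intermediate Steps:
S = -2322 (S = (21 - 1*25) - 1*2318 = (21 - 25) - 2318 = -4 - 2318 = -2322)
1/(-4925 + (j*(-16))*0) + S = 1/(-4925 + (0*(-16))*0) - 2322 = 1/(-4925 + 0*0) - 2322 = 1/(-4925 + 0) - 2322 = 1/(-4925) - 2322 = -1/4925 - 2322 = -11435851/4925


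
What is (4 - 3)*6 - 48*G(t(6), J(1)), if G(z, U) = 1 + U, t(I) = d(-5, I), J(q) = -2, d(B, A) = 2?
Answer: 54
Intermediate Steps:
t(I) = 2
(4 - 3)*6 - 48*G(t(6), J(1)) = (4 - 3)*6 - 48*(1 - 2) = 1*6 - 48*(-1) = 6 + 48 = 54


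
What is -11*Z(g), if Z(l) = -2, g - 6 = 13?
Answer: 22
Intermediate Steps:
g = 19 (g = 6 + 13 = 19)
-11*Z(g) = -11*(-2) = 22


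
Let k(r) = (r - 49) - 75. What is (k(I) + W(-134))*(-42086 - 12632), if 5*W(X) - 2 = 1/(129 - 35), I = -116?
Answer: 3080924349/235 ≈ 1.3110e+7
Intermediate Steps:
W(X) = 189/470 (W(X) = ⅖ + 1/(5*(129 - 35)) = ⅖ + (⅕)/94 = ⅖ + (⅕)*(1/94) = ⅖ + 1/470 = 189/470)
k(r) = -124 + r (k(r) = (-49 + r) - 75 = -124 + r)
(k(I) + W(-134))*(-42086 - 12632) = ((-124 - 116) + 189/470)*(-42086 - 12632) = (-240 + 189/470)*(-54718) = -112611/470*(-54718) = 3080924349/235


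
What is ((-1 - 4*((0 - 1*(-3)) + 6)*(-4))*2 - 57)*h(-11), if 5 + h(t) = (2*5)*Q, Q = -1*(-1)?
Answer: 1145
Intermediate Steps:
Q = 1
h(t) = 5 (h(t) = -5 + (2*5)*1 = -5 + 10*1 = -5 + 10 = 5)
((-1 - 4*((0 - 1*(-3)) + 6)*(-4))*2 - 57)*h(-11) = ((-1 - 4*((0 - 1*(-3)) + 6)*(-4))*2 - 57)*5 = ((-1 - 4*((0 + 3) + 6)*(-4))*2 - 57)*5 = ((-1 - 4*(3 + 6)*(-4))*2 - 57)*5 = ((-1 - 36*(-4))*2 - 57)*5 = ((-1 - 4*(-36))*2 - 57)*5 = ((-1 + 144)*2 - 57)*5 = (143*2 - 57)*5 = (286 - 57)*5 = 229*5 = 1145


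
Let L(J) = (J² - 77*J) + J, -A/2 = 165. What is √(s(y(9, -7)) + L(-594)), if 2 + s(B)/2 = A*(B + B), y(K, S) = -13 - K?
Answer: 2*√106754 ≈ 653.46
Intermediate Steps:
A = -330 (A = -2*165 = -330)
s(B) = -4 - 1320*B (s(B) = -4 + 2*(-330*(B + B)) = -4 + 2*(-660*B) = -4 - 1320*B)
L(J) = J² - 76*J
√(s(y(9, -7)) + L(-594)) = √((-4 - 1320*(-13 - 1*9)) - 594*(-76 - 594)) = √((-4 - 1320*(-13 - 9)) - 594*(-670)) = √((-4 - 1320*(-22)) + 397980) = √((-4 + 29040) + 397980) = √(29036 + 397980) = √427016 = 2*√106754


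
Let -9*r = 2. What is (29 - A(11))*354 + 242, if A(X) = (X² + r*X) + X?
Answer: -106064/3 ≈ -35355.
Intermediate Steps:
r = -2/9 (r = -⅑*2 = -2/9 ≈ -0.22222)
A(X) = X² + 7*X/9 (A(X) = (X² - 2*X/9) + X = X² + 7*X/9)
(29 - A(11))*354 + 242 = (29 - 11*(7 + 9*11)/9)*354 + 242 = (29 - 11*(7 + 99)/9)*354 + 242 = (29 - 11*106/9)*354 + 242 = (29 - 1*1166/9)*354 + 242 = (29 - 1166/9)*354 + 242 = -905/9*354 + 242 = -106790/3 + 242 = -106064/3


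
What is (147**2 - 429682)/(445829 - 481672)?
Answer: 408073/35843 ≈ 11.385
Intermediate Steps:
(147**2 - 429682)/(445829 - 481672) = (21609 - 429682)/(-35843) = -408073*(-1/35843) = 408073/35843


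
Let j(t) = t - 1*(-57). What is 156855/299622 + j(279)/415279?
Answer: 21746420179/41475574846 ≈ 0.52432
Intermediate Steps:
j(t) = 57 + t (j(t) = t + 57 = 57 + t)
156855/299622 + j(279)/415279 = 156855/299622 + (57 + 279)/415279 = 156855*(1/299622) + 336*(1/415279) = 52285/99874 + 336/415279 = 21746420179/41475574846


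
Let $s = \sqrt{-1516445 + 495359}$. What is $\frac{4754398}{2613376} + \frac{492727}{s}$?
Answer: $\frac{2377199}{1306688} - \frac{492727 i \sqrt{12606}}{113454} \approx 1.8193 - 487.61 i$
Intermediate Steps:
$s = 9 i \sqrt{12606}$ ($s = \sqrt{-1021086} = 9 i \sqrt{12606} \approx 1010.5 i$)
$\frac{4754398}{2613376} + \frac{492727}{s} = \frac{4754398}{2613376} + \frac{492727}{9 i \sqrt{12606}} = 4754398 \cdot \frac{1}{2613376} + 492727 \left(- \frac{i \sqrt{12606}}{113454}\right) = \frac{2377199}{1306688} - \frac{492727 i \sqrt{12606}}{113454}$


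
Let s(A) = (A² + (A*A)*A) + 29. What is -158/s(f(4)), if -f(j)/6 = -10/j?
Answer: -158/3629 ≈ -0.043538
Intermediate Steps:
f(j) = 60/j (f(j) = -(-60)/j = 60/j)
s(A) = 29 + A² + A³ (s(A) = (A² + A²*A) + 29 = (A² + A³) + 29 = 29 + A² + A³)
-158/s(f(4)) = -158/(29 + (60/4)² + (60/4)³) = -158/(29 + (60*(¼))² + (60*(¼))³) = -158/(29 + 15² + 15³) = -158/(29 + 225 + 3375) = -158/3629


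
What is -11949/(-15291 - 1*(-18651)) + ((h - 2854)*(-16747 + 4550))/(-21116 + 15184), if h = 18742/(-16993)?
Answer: -23684697972531/4032099040 ≈ -5874.0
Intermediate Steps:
h = -18742/16993 (h = 18742*(-1/16993) = -18742/16993 ≈ -1.1029)
-11949/(-15291 - 1*(-18651)) + ((h - 2854)*(-16747 + 4550))/(-21116 + 15184) = -11949/(-15291 - 1*(-18651)) + ((-18742/16993 - 2854)*(-16747 + 4550))/(-21116 + 15184) = -11949/(-15291 + 18651) - 48516764/16993*(-12197)/(-5932) = -11949/3360 + (591758970508/16993)*(-1/5932) = -11949*1/3360 - 147939742627/25200619 = -569/160 - 147939742627/25200619 = -23684697972531/4032099040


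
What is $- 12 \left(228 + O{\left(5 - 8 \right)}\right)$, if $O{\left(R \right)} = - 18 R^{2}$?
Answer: $-792$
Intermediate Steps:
$- 12 \left(228 + O{\left(5 - 8 \right)}\right) = - 12 \left(228 - 18 \left(5 - 8\right)^{2}\right) = - 12 \left(228 - 18 \left(-3\right)^{2}\right) = - 12 \left(228 - 162\right) = \left(-12\right) 66 = -792$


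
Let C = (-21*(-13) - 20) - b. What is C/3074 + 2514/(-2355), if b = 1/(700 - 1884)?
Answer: -2814849103/2857098560 ≈ -0.98521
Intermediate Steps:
b = -1/1184 (b = 1/(-1184) = -1/1184 ≈ -0.00084459)
C = 299553/1184 (C = (-21*(-13) - 20) - 1*(-1/1184) = (273 - 20) + 1/1184 = 253 + 1/1184 = 299553/1184 ≈ 253.00)
C/3074 + 2514/(-2355) = (299553/1184)/3074 + 2514/(-2355) = (299553/1184)*(1/3074) + 2514*(-1/2355) = 299553/3639616 - 838/785 = -2814849103/2857098560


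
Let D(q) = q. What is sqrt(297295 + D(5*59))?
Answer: sqrt(297590) ≈ 545.52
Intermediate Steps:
sqrt(297295 + D(5*59)) = sqrt(297295 + 5*59) = sqrt(297295 + 295) = sqrt(297590)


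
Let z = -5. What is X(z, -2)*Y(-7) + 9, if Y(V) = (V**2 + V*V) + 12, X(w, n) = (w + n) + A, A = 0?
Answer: -761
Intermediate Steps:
X(w, n) = n + w (X(w, n) = (w + n) + 0 = (n + w) + 0 = n + w)
Y(V) = 12 + 2*V**2 (Y(V) = (V**2 + V**2) + 12 = 2*V**2 + 12 = 12 + 2*V**2)
X(z, -2)*Y(-7) + 9 = (-2 - 5)*(12 + 2*(-7)**2) + 9 = -7*(12 + 2*49) + 9 = -7*(12 + 98) + 9 = -7*110 + 9 = -770 + 9 = -761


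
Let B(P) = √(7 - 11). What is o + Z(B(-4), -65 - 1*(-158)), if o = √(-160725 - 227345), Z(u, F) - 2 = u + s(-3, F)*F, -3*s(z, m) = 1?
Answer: -29 + 2*I + I*√388070 ≈ -29.0 + 624.95*I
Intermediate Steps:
B(P) = 2*I (B(P) = √(-4) = 2*I)
s(z, m) = -⅓ (s(z, m) = -⅓*1 = -⅓)
Z(u, F) = 2 + u - F/3 (Z(u, F) = 2 + (u - F/3) = 2 + u - F/3)
o = I*√388070 (o = √(-388070) = I*√388070 ≈ 622.95*I)
o + Z(B(-4), -65 - 1*(-158)) = I*√388070 + (2 + 2*I - (-65 - 1*(-158))/3) = I*√388070 + (2 + 2*I - (-65 + 158)/3) = I*√388070 + (2 + 2*I - ⅓*93) = I*√388070 + (2 + 2*I - 31) = I*√388070 + (-29 + 2*I) = -29 + 2*I + I*√388070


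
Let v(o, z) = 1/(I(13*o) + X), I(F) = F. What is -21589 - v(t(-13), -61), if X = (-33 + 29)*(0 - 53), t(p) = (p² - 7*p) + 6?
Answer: -79231631/3670 ≈ -21589.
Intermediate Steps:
t(p) = 6 + p² - 7*p
X = 212 (X = -4*(-53) = 212)
v(o, z) = 1/(212 + 13*o) (v(o, z) = 1/(13*o + 212) = 1/(212 + 13*o))
-21589 - v(t(-13), -61) = -21589 - 1/(212 + 13*(6 + (-13)² - 7*(-13))) = -21589 - 1/(212 + 13*(6 + 169 + 91)) = -21589 - 1/(212 + 13*266) = -21589 - 1/(212 + 3458) = -21589 - 1/3670 = -79231631/3670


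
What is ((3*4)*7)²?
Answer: 7056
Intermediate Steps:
((3*4)*7)² = (12*7)² = 84² = 7056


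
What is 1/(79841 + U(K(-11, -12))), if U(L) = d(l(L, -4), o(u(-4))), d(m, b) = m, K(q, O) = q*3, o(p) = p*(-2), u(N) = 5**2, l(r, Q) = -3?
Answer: 1/79838 ≈ 1.2525e-5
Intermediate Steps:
u(N) = 25
o(p) = -2*p
K(q, O) = 3*q
U(L) = -3
1/(79841 + U(K(-11, -12))) = 1/(79841 - 3) = 1/79838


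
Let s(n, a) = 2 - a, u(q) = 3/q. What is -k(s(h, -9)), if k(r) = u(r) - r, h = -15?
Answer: 118/11 ≈ 10.727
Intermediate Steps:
k(r) = -r + 3/r (k(r) = 3/r - r = -r + 3/r)
-k(s(h, -9)) = -(-(2 - 1*(-9)) + 3/(2 - 1*(-9))) = -(-(2 + 9) + 3/(2 + 9)) = -(-1*11 + 3/11) = -(-11 + 3*(1/11)) = -(-11 + 3/11) = -1*(-118/11) = 118/11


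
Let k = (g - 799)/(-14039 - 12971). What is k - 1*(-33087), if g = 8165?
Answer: 446836252/13505 ≈ 33087.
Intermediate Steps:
k = -3683/13505 (k = (8165 - 799)/(-14039 - 12971) = 7366/(-27010) = 7366*(-1/27010) = -3683/13505 ≈ -0.27271)
k - 1*(-33087) = -3683/13505 - 1*(-33087) = -3683/13505 + 33087 = 446836252/13505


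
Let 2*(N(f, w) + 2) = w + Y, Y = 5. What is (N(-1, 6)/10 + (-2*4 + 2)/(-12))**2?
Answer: 289/400 ≈ 0.72250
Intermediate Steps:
N(f, w) = 1/2 + w/2 (N(f, w) = -2 + (w + 5)/2 = -2 + (5 + w)/2 = -2 + (5/2 + w/2) = 1/2 + w/2)
(N(-1, 6)/10 + (-2*4 + 2)/(-12))**2 = ((1/2 + (1/2)*6)/10 + (-2*4 + 2)/(-12))**2 = ((1/2 + 3)*(1/10) + (-8 + 2)*(-1/12))**2 = ((7/2)*(1/10) - 6*(-1/12))**2 = (7/20 + 1/2)**2 = (17/20)**2 = 289/400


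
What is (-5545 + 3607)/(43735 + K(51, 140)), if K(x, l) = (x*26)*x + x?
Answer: -969/55706 ≈ -0.017395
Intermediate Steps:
K(x, l) = x + 26*x**2 (K(x, l) = (26*x)*x + x = 26*x**2 + x = x + 26*x**2)
(-5545 + 3607)/(43735 + K(51, 140)) = (-5545 + 3607)/(43735 + 51*(1 + 26*51)) = -1938/(43735 + 51*(1 + 1326)) = -1938/(43735 + 51*1327) = -1938/(43735 + 67677) = -1938/111412 = -1938*1/111412 = -969/55706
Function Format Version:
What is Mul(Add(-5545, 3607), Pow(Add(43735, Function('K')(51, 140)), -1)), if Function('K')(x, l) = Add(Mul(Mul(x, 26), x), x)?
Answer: Rational(-969, 55706) ≈ -0.017395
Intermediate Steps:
Function('K')(x, l) = Add(x, Mul(26, Pow(x, 2))) (Function('K')(x, l) = Add(Mul(Mul(26, x), x), x) = Add(Mul(26, Pow(x, 2)), x) = Add(x, Mul(26, Pow(x, 2))))
Mul(Add(-5545, 3607), Pow(Add(43735, Function('K')(51, 140)), -1)) = Mul(Add(-5545, 3607), Pow(Add(43735, Mul(51, Add(1, Mul(26, 51)))), -1)) = Mul(-1938, Pow(Add(43735, Mul(51, Add(1, 1326))), -1)) = Mul(-1938, Pow(Add(43735, Mul(51, 1327)), -1)) = Mul(-1938, Pow(Add(43735, 67677), -1)) = Mul(-1938, Pow(111412, -1)) = Mul(-1938, Rational(1, 111412)) = Rational(-969, 55706)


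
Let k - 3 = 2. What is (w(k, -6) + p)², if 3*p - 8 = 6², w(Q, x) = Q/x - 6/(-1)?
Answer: 14161/36 ≈ 393.36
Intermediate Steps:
k = 5 (k = 3 + 2 = 5)
w(Q, x) = 6 + Q/x (w(Q, x) = Q/x - 6*(-1) = Q/x + 6 = 6 + Q/x)
p = 44/3 (p = 8/3 + (⅓)*6² = 8/3 + (⅓)*36 = 8/3 + 12 = 44/3 ≈ 14.667)
(w(k, -6) + p)² = ((6 + 5/(-6)) + 44/3)² = ((6 + 5*(-⅙)) + 44/3)² = ((6 - ⅚) + 44/3)² = (31/6 + 44/3)² = (119/6)² = 14161/36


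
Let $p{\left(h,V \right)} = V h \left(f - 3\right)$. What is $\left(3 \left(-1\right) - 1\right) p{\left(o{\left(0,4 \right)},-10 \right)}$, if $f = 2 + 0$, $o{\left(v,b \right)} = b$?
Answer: $-160$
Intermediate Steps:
$f = 2$
$p{\left(h,V \right)} = - V h$ ($p{\left(h,V \right)} = V h \left(2 - 3\right) = V h \left(-1\right) = - V h$)
$\left(3 \left(-1\right) - 1\right) p{\left(o{\left(0,4 \right)},-10 \right)} = \left(3 \left(-1\right) - 1\right) \left(\left(-1\right) \left(-10\right) 4\right) = \left(-3 - 1\right) 40 = \left(-4\right) 40 = -160$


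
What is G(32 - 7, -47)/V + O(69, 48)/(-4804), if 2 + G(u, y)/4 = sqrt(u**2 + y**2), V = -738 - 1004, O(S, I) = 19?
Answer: 2667/4184284 - 2*sqrt(2834)/871 ≈ -0.12160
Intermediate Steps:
V = -1742
G(u, y) = -8 + 4*sqrt(u**2 + y**2)
G(32 - 7, -47)/V + O(69, 48)/(-4804) = (-8 + 4*sqrt((32 - 7)**2 + (-47)**2))/(-1742) + 19/(-4804) = (-8 + 4*sqrt(25**2 + 2209))*(-1/1742) + 19*(-1/4804) = (-8 + 4*sqrt(625 + 2209))*(-1/1742) - 19/4804 = (-8 + 4*sqrt(2834))*(-1/1742) - 19/4804 = (4/871 - 2*sqrt(2834)/871) - 19/4804 = 2667/4184284 - 2*sqrt(2834)/871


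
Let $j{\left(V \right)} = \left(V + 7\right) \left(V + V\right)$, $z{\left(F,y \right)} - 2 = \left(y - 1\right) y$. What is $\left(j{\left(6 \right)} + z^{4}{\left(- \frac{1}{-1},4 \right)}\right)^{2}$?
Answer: $1487799184$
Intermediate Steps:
$z{\left(F,y \right)} = 2 + y \left(-1 + y\right)$ ($z{\left(F,y \right)} = 2 + \left(y - 1\right) y = 2 + \left(-1 + y\right) y = 2 + y \left(-1 + y\right)$)
$j{\left(V \right)} = 2 V \left(7 + V\right)$ ($j{\left(V \right)} = \left(7 + V\right) 2 V = 2 V \left(7 + V\right)$)
$\left(j{\left(6 \right)} + z^{4}{\left(- \frac{1}{-1},4 \right)}\right)^{2} = \left(2 \cdot 6 \left(7 + 6\right) + \left(2 + 4^{2} - 4\right)^{4}\right)^{2} = \left(2 \cdot 6 \cdot 13 + \left(2 + 16 - 4\right)^{4}\right)^{2} = \left(156 + 14^{4}\right)^{2} = \left(156 + 38416\right)^{2} = 38572^{2} = 1487799184$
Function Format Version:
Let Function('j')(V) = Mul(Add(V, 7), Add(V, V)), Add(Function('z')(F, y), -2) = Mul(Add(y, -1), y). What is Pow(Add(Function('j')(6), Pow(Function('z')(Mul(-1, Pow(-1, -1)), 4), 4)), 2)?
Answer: 1487799184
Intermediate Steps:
Function('z')(F, y) = Add(2, Mul(y, Add(-1, y))) (Function('z')(F, y) = Add(2, Mul(Add(y, -1), y)) = Add(2, Mul(Add(-1, y), y)) = Add(2, Mul(y, Add(-1, y))))
Function('j')(V) = Mul(2, V, Add(7, V)) (Function('j')(V) = Mul(Add(7, V), Mul(2, V)) = Mul(2, V, Add(7, V)))
Pow(Add(Function('j')(6), Pow(Function('z')(Mul(-1, Pow(-1, -1)), 4), 4)), 2) = Pow(Add(Mul(2, 6, Add(7, 6)), Pow(Add(2, Pow(4, 2), Mul(-1, 4)), 4)), 2) = Pow(Add(Mul(2, 6, 13), Pow(Add(2, 16, -4), 4)), 2) = Pow(Add(156, Pow(14, 4)), 2) = Pow(Add(156, 38416), 2) = Pow(38572, 2) = 1487799184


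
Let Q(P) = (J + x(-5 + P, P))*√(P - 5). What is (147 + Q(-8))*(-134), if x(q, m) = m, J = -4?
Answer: -19698 + 1608*I*√13 ≈ -19698.0 + 5797.7*I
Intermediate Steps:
Q(P) = √(-5 + P)*(-4 + P) (Q(P) = (-4 + P)*√(P - 5) = (-4 + P)*√(-5 + P) = √(-5 + P)*(-4 + P))
(147 + Q(-8))*(-134) = (147 + √(-5 - 8)*(-4 - 8))*(-134) = (147 + √(-13)*(-12))*(-134) = (147 + (I*√13)*(-12))*(-134) = (147 - 12*I*√13)*(-134) = -19698 + 1608*I*√13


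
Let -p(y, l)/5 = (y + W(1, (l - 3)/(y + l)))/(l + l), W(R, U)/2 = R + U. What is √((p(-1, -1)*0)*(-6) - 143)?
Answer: I*√143 ≈ 11.958*I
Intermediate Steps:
W(R, U) = 2*R + 2*U (W(R, U) = 2*(R + U) = 2*R + 2*U)
p(y, l) = -5*(2 + y + 2*(-3 + l)/(l + y))/(2*l) (p(y, l) = -5*(y + (2*1 + 2*((l - 3)/(y + l))))/(l + l) = -5*(y + (2 + 2*((-3 + l)/(l + y))))/(2*l) = -5*(y + (2 + 2*((-3 + l)/(l + y))))*1/(2*l) = -5*(y + (2 + 2*(-3 + l)/(l + y)))*1/(2*l) = -5*(2 + y + 2*(-3 + l)/(l + y))*1/(2*l) = -5*(2 + y + 2*(-3 + l)/(l + y))/(2*l))
√((p(-1, -1)*0)*(-6) - 143) = √((((5/2)*(6 - 2*(-1) - (2 - 1)*(-1 - 1))/(-1*(-1 - 1)))*0)*(-6) - 143) = √((((5/2)*(-1)*(6 + 2 - 1*1*(-2))/(-2))*0)*(-6) - 143) = √((((5/2)*(-1)*(-½)*(6 + 2 + 2))*0)*(-6) - 143) = √((((5/2)*(-1)*(-½)*10)*0)*(-6) - 143) = √(((25/2)*0)*(-6) - 143) = √(0*(-6) - 143) = √(0 - 143) = √(-143) = I*√143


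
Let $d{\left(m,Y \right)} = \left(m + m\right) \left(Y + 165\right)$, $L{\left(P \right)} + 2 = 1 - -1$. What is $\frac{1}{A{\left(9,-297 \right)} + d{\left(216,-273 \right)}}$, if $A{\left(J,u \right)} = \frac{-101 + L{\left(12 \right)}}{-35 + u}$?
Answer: $- \frac{332}{15489691} \approx -2.1434 \cdot 10^{-5}$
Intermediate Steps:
$L{\left(P \right)} = 0$ ($L{\left(P \right)} = -2 + \left(1 - -1\right) = -2 + \left(1 + 1\right) = -2 + 2 = 0$)
$d{\left(m,Y \right)} = 2 m \left(165 + Y\right)$
$A{\left(J,u \right)} = - \frac{101}{-35 + u}$ ($A{\left(J,u \right)} = \frac{-101 + 0}{-35 + u} = - \frac{101}{-35 + u}$)
$\frac{1}{A{\left(9,-297 \right)} + d{\left(216,-273 \right)}} = \frac{1}{- \frac{101}{-35 - 297} + 2 \cdot 216 \left(165 - 273\right)} = \frac{1}{- \frac{101}{-332} + 2 \cdot 216 \left(-108\right)} = \frac{1}{\left(-101\right) \left(- \frac{1}{332}\right) - 46656} = \frac{1}{\frac{101}{332} - 46656} = \frac{1}{- \frac{15489691}{332}} = - \frac{332}{15489691}$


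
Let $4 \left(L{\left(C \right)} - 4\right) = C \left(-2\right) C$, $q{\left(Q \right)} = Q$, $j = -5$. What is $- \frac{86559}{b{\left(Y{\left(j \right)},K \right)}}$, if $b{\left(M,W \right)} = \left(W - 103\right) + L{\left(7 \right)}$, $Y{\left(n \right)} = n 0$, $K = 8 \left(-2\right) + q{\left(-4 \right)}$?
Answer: $\frac{173118}{287} \approx 603.2$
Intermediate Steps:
$K = -20$ ($K = 8 \left(-2\right) - 4 = -16 - 4 = -20$)
$L{\left(C \right)} = 4 - \frac{C^{2}}{2}$ ($L{\left(C \right)} = 4 + \frac{C \left(-2\right) C}{4} = 4 + \frac{- 2 C C}{4} = 4 + \frac{\left(-2\right) C^{2}}{4} = 4 - \frac{C^{2}}{2}$)
$Y{\left(n \right)} = 0$
$b{\left(M,W \right)} = - \frac{247}{2} + W$ ($b{\left(M,W \right)} = \left(W - 103\right) + \left(4 - \frac{7^{2}}{2}\right) = \left(-103 + W\right) + \left(4 - \frac{49}{2}\right) = \left(-103 + W\right) - \frac{41}{2} = - \frac{247}{2} + W$)
$- \frac{86559}{b{\left(Y{\left(j \right)},K \right)}} = - \frac{86559}{- \frac{247}{2} - 20} = - \frac{86559}{- \frac{287}{2}} = \left(-86559\right) \left(- \frac{2}{287}\right) = \frac{173118}{287}$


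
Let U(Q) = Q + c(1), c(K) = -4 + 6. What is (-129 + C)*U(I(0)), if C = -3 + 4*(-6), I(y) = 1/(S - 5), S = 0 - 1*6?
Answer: -3276/11 ≈ -297.82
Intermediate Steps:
S = -6 (S = 0 - 6 = -6)
I(y) = -1/11 (I(y) = 1/(-6 - 5) = 1/(-11) = -1/11)
c(K) = 2
C = -27 (C = -3 - 24 = -27)
U(Q) = 2 + Q (U(Q) = Q + 2 = 2 + Q)
(-129 + C)*U(I(0)) = (-129 - 27)*(2 - 1/11) = -156*21/11 = -3276/11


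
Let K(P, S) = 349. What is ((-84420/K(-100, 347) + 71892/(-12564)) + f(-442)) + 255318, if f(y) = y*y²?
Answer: -30047440347/349 ≈ -8.6096e+7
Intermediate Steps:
f(y) = y³
((-84420/K(-100, 347) + 71892/(-12564)) + f(-442)) + 255318 = ((-84420/349 + 71892/(-12564)) + (-442)³) + 255318 = ((-84420*1/349 + 71892*(-1/12564)) - 86350888) + 255318 = ((-84420/349 - 1997/349) - 86350888) + 255318 = (-86417/349 - 86350888) + 255318 = -30136546329/349 + 255318 = -30047440347/349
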